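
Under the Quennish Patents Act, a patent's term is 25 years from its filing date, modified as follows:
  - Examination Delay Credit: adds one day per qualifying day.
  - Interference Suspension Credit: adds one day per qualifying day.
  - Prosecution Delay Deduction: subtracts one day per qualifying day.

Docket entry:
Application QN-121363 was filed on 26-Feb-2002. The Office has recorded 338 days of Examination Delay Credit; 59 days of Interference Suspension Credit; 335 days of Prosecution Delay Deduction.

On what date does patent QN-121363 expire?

April 29, 2027

Base term: filing date + 25 years → 26 February 2027.
Examination Delay Credit: +338 days → 30 January 2028.
Interference Suspension Credit: +59 days → 29 March 2028.
Prosecution Delay Deduction: −335 days → 29 April 2027.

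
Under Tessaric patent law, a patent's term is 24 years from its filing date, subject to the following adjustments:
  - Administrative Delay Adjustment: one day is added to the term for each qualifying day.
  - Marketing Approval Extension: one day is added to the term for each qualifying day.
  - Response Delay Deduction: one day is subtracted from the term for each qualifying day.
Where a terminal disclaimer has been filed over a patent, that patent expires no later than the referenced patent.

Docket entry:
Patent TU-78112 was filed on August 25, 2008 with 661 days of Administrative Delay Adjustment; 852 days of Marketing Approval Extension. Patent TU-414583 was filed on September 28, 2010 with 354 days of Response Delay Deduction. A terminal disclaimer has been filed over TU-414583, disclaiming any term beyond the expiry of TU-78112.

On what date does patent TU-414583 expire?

Natural term of TU-414583:
  Base: filing + 24 years → 28 September 2034.
  Response Delay Deduction: −354 days → 9 October 2033.
Expiry of referenced patent TU-78112:
  Base: filing + 24 years → 25 August 2032.
  Administrative Delay Adjustment: +661 days → 17 June 2034.
  Marketing Approval Extension: +852 days → 16 October 2036.
Terminal disclaimer: TU-414583 expires on the earlier of 9 October 2033 and 16 October 2036.

October 9, 2033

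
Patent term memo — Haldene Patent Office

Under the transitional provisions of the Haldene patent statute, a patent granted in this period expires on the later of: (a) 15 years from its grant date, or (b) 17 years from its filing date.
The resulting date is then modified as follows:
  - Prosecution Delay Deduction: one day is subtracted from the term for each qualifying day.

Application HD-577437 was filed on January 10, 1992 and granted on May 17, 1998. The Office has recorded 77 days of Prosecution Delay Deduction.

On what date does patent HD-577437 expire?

(a) grant + 15 years → 17 May 2013.
(b) filing + 17 years → 10 January 2009.
Later of the two: 17 May 2013.
Prosecution Delay Deduction: −77 days → 1 March 2013.

2013-03-01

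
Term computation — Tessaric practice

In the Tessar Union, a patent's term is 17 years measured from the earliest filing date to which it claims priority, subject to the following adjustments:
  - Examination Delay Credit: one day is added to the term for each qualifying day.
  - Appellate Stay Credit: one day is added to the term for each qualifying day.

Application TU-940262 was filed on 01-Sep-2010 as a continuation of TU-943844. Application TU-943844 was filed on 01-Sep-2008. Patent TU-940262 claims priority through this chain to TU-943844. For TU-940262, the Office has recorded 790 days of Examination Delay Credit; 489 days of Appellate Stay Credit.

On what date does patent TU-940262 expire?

Earliest priority filing: 1 September 2008.
Base term: 1 September 2008 + 17 years → 1 September 2025.
Examination Delay Credit: +790 days → 31 October 2027.
Appellate Stay Credit: +489 days → 3 March 2029.

2029-03-03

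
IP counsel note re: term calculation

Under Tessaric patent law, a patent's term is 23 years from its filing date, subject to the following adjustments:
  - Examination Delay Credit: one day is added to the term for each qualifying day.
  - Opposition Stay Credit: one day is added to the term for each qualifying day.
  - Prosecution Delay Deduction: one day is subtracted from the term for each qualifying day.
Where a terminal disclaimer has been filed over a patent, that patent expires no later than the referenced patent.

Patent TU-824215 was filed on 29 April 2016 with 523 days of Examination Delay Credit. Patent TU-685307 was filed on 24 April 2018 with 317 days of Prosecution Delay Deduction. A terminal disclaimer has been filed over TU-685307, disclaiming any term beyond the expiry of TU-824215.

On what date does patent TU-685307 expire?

Natural term of TU-685307:
  Base: filing + 23 years → 24 April 2041.
  Prosecution Delay Deduction: −317 days → 11 June 2040.
Expiry of referenced patent TU-824215:
  Base: filing + 23 years → 29 April 2039.
  Examination Delay Credit: +523 days → 3 October 2040.
Terminal disclaimer: TU-685307 expires on the earlier of 11 June 2040 and 3 October 2040.

2040-06-11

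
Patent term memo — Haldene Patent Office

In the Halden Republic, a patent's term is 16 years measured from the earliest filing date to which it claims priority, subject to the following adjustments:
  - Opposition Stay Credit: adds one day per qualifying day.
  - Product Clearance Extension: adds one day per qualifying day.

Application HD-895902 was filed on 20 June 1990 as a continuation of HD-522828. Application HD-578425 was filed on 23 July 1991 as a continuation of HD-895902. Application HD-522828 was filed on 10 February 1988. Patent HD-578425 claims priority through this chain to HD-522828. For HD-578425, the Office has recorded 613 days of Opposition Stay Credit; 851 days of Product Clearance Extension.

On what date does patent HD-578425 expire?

February 13, 2008

Earliest priority filing: 10 February 1988.
Base term: 10 February 1988 + 16 years → 10 February 2004.
Opposition Stay Credit: +613 days → 15 October 2005.
Product Clearance Extension: +851 days → 13 February 2008.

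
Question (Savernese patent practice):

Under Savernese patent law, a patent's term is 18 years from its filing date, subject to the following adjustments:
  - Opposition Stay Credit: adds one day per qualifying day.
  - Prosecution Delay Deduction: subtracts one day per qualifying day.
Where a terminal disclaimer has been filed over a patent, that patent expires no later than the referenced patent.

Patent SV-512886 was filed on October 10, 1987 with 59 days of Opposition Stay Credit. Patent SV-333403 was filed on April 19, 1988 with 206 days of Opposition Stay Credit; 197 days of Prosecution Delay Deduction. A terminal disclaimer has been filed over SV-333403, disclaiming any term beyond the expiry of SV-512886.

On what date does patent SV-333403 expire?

December 8, 2005

Natural term of SV-333403:
  Base: filing + 18 years → 19 April 2006.
  Opposition Stay Credit: +206 days → 11 November 2006.
  Prosecution Delay Deduction: −197 days → 28 April 2006.
Expiry of referenced patent SV-512886:
  Base: filing + 18 years → 10 October 2005.
  Opposition Stay Credit: +59 days → 8 December 2005.
Terminal disclaimer: SV-333403 expires on the earlier of 28 April 2006 and 8 December 2005.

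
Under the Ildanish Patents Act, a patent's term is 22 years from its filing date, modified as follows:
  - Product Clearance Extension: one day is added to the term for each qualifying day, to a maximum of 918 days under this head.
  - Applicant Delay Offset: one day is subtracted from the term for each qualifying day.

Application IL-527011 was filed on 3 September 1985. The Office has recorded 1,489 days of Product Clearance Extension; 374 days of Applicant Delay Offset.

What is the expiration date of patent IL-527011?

Base term: filing date + 22 years → 3 September 2007.
Product Clearance Extension: 1489 days claimed exceeds the 918-day cap, so +918 days → 9 March 2010.
Applicant Delay Offset: −374 days → 28 February 2009.

February 28, 2009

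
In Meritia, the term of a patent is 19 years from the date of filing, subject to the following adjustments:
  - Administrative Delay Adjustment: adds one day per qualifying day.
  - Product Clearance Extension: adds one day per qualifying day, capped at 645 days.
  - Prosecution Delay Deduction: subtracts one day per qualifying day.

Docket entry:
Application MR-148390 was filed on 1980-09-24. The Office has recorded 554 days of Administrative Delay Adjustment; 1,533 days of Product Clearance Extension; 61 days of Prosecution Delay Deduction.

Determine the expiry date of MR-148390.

Base term: filing date + 19 years → 24 September 1999.
Administrative Delay Adjustment: +554 days → 31 March 2001.
Product Clearance Extension: 1533 days claimed exceeds the 645-day cap, so +645 days → 5 January 2003.
Prosecution Delay Deduction: −61 days → 5 November 2002.

2002-11-05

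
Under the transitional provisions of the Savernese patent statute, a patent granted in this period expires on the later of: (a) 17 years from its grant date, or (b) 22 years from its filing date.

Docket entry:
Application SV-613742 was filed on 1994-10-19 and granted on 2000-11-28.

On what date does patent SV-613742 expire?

2017-11-28

(a) grant + 17 years → 28 November 2017.
(b) filing + 22 years → 19 October 2016.
Later of the two: 28 November 2017.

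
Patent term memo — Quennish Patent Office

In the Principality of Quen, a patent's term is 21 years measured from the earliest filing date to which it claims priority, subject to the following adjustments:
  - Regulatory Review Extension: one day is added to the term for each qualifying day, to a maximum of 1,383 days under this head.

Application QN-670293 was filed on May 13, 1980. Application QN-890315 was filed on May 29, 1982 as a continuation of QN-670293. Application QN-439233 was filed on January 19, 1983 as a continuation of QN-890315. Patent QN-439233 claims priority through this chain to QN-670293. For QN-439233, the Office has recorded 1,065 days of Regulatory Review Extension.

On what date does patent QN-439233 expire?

Earliest priority filing: 13 May 1980.
Base term: 13 May 1980 + 21 years → 13 May 2001.
Regulatory Review Extension: 1065 days (within the 1383-day cap) → +1065 days → 12 April 2004.

2004-04-12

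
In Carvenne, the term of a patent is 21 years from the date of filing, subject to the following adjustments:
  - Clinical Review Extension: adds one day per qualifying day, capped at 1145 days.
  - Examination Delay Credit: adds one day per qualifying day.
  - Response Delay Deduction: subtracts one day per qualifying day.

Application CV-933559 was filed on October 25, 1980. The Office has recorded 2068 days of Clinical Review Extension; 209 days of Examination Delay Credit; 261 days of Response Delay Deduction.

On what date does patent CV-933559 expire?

Base term: filing date + 21 years → 25 October 2001.
Clinical Review Extension: 2068 days claimed exceeds the 1145-day cap, so +1145 days → 13 December 2004.
Examination Delay Credit: +209 days → 10 July 2005.
Response Delay Deduction: −261 days → 22 October 2004.

October 22, 2004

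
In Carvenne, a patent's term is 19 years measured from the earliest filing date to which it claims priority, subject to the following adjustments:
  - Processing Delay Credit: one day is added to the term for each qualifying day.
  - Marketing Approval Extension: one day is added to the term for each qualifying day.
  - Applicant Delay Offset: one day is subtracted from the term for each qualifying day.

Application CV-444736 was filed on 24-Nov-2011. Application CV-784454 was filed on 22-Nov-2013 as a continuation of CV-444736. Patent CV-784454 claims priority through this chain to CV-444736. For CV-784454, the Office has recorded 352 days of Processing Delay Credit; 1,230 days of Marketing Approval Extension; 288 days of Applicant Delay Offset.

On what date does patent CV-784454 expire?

Earliest priority filing: 24 November 2011.
Base term: 24 November 2011 + 19 years → 24 November 2030.
Processing Delay Credit: +352 days → 11 November 2031.
Marketing Approval Extension: +1230 days → 25 March 2035.
Applicant Delay Offset: −288 days → 10 June 2034.

June 10, 2034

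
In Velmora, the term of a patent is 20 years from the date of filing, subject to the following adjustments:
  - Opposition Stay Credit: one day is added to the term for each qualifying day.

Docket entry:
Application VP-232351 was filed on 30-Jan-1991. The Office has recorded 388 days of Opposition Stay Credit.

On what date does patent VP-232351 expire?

Base term: filing date + 20 years → 30 January 2011.
Opposition Stay Credit: +388 days → 22 February 2012.

February 22, 2012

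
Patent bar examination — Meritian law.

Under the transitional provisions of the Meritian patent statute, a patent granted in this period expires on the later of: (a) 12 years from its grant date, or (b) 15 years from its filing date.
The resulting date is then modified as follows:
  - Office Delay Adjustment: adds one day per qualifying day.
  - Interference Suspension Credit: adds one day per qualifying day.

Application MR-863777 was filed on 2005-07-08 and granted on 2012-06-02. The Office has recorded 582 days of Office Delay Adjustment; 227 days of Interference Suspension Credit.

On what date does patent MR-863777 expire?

(a) grant + 12 years → 2 June 2024.
(b) filing + 15 years → 8 July 2020.
Later of the two: 2 June 2024.
Office Delay Adjustment: +582 days → 5 January 2026.
Interference Suspension Credit: +227 days → 20 August 2026.

August 20, 2026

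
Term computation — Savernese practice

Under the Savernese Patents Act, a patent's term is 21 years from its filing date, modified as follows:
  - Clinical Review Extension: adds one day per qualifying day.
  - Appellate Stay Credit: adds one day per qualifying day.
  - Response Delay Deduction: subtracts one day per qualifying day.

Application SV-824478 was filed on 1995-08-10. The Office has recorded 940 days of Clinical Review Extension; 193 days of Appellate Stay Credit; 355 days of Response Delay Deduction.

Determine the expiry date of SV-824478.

2018-09-27

Base term: filing date + 21 years → 10 August 2016.
Clinical Review Extension: +940 days → 8 March 2019.
Appellate Stay Credit: +193 days → 17 September 2019.
Response Delay Deduction: −355 days → 27 September 2018.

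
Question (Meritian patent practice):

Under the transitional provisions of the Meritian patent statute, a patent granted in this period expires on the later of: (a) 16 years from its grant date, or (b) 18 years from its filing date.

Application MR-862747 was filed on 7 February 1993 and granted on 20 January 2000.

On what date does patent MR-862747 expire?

January 20, 2016

(a) grant + 16 years → 20 January 2016.
(b) filing + 18 years → 7 February 2011.
Later of the two: 20 January 2016.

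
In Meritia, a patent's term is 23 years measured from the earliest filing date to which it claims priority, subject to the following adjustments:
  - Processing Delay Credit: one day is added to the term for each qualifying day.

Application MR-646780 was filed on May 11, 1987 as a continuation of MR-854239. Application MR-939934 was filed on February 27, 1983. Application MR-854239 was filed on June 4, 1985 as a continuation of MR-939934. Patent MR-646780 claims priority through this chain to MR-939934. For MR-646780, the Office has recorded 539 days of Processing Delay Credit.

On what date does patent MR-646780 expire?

2007-08-20

Earliest priority filing: 27 February 1983.
Base term: 27 February 1983 + 23 years → 27 February 2006.
Processing Delay Credit: +539 days → 20 August 2007.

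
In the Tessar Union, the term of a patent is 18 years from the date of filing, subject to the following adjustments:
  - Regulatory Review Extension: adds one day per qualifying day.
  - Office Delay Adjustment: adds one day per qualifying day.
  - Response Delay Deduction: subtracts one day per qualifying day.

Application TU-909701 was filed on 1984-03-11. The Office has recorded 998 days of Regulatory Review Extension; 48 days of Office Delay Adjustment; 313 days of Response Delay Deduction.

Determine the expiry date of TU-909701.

Base term: filing date + 18 years → 11 March 2002.
Regulatory Review Extension: +998 days → 3 December 2004.
Office Delay Adjustment: +48 days → 20 January 2005.
Response Delay Deduction: −313 days → 13 March 2004.

2004-03-13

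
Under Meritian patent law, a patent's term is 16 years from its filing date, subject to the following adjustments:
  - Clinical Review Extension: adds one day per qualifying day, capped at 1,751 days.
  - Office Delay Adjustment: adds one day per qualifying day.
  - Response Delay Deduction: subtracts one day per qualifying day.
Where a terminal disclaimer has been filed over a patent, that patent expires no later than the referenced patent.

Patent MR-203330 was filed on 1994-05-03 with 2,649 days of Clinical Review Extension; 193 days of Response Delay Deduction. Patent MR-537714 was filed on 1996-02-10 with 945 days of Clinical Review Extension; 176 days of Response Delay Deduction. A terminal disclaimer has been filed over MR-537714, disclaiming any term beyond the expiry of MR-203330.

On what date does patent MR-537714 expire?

2014-03-20

Natural term of MR-537714:
  Base: filing + 16 years → 10 February 2012.
  Clinical Review Extension: 945 days (within the 1751-day cap) → +945 days → 12 September 2014.
  Response Delay Deduction: −176 days → 20 March 2014.
Expiry of referenced patent MR-203330:
  Base: filing + 16 years → 3 May 2010.
  Clinical Review Extension: 2649 days claimed exceeds the 1751-day cap, so +1751 days → 17 February 2015.
  Response Delay Deduction: −193 days → 8 August 2014.
Terminal disclaimer: MR-537714 expires on the earlier of 20 March 2014 and 8 August 2014.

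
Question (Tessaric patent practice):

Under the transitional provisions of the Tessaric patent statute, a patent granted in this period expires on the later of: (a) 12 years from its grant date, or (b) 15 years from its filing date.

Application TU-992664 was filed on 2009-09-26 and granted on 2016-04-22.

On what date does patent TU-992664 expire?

2028-04-22

(a) grant + 12 years → 22 April 2028.
(b) filing + 15 years → 26 September 2024.
Later of the two: 22 April 2028.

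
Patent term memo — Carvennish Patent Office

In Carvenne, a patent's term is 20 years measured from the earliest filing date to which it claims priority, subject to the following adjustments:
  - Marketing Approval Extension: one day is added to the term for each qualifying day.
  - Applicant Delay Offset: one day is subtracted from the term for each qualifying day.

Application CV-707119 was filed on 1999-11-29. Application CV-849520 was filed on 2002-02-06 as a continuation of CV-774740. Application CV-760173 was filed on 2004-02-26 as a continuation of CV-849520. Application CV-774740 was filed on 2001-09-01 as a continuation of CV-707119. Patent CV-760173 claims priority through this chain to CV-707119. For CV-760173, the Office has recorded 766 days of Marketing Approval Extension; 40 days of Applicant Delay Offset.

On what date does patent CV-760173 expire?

Earliest priority filing: 29 November 1999.
Base term: 29 November 1999 + 20 years → 29 November 2019.
Marketing Approval Extension: +766 days → 3 January 2022.
Applicant Delay Offset: −40 days → 24 November 2021.

2021-11-24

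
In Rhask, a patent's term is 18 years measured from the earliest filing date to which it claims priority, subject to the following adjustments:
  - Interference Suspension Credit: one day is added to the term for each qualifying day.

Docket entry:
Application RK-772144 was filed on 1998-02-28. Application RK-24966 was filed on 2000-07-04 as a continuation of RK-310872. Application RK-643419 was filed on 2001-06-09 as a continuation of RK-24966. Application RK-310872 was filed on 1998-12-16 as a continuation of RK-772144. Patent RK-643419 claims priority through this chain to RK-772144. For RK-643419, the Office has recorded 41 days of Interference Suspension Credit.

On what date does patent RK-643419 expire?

Earliest priority filing: 28 February 1998.
Base term: 28 February 1998 + 18 years → 28 February 2016.
Interference Suspension Credit: +41 days → 9 April 2016.

April 9, 2016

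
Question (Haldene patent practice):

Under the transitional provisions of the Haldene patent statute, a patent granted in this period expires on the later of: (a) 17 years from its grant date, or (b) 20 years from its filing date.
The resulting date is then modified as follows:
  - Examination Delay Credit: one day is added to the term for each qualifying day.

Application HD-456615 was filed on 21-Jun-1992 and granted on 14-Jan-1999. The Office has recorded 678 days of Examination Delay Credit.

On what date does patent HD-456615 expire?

(a) grant + 17 years → 14 January 2016.
(b) filing + 20 years → 21 June 2012.
Later of the two: 14 January 2016.
Examination Delay Credit: +678 days → 22 November 2017.

November 22, 2017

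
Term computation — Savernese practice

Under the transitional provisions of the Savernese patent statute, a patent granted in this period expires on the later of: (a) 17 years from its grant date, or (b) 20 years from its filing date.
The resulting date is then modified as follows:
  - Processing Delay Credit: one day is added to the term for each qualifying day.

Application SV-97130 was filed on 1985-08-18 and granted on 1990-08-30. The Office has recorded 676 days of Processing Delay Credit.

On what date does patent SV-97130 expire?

July 6, 2009

(a) grant + 17 years → 30 August 2007.
(b) filing + 20 years → 18 August 2005.
Later of the two: 30 August 2007.
Processing Delay Credit: +676 days → 6 July 2009.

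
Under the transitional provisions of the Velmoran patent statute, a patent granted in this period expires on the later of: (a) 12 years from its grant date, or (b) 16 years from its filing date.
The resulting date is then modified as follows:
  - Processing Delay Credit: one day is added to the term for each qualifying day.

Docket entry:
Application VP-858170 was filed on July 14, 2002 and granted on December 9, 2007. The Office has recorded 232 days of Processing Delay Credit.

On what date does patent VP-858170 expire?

(a) grant + 12 years → 9 December 2019.
(b) filing + 16 years → 14 July 2018.
Later of the two: 9 December 2019.
Processing Delay Credit: +232 days → 28 July 2020.

July 28, 2020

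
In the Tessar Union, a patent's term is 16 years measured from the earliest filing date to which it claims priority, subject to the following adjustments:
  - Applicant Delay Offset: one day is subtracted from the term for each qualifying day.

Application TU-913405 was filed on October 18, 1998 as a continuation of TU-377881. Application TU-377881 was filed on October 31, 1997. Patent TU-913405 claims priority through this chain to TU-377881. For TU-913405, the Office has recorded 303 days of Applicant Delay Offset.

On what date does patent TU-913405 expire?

Earliest priority filing: 31 October 1997.
Base term: 31 October 1997 + 16 years → 31 October 2013.
Applicant Delay Offset: −303 days → 1 January 2013.

2013-01-01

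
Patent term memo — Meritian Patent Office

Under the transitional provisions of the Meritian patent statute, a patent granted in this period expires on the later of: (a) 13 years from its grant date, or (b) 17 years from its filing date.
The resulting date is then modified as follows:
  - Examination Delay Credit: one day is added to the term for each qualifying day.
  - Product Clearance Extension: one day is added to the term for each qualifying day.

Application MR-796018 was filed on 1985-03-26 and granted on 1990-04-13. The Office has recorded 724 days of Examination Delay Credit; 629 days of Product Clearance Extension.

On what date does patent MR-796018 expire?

(a) grant + 13 years → 13 April 2003.
(b) filing + 17 years → 26 March 2002.
Later of the two: 13 April 2003.
Examination Delay Credit: +724 days → 6 April 2005.
Product Clearance Extension: +629 days → 26 December 2006.

2006-12-26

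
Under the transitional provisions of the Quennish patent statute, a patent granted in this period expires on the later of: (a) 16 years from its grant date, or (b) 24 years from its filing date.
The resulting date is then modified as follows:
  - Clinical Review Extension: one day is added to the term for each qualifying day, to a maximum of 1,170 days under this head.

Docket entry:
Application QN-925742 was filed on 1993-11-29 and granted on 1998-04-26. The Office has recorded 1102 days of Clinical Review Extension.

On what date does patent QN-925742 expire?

2020-12-05

(a) grant + 16 years → 26 April 2014.
(b) filing + 24 years → 29 November 2017.
Later of the two: 29 November 2017.
Clinical Review Extension: 1102 days (within the 1170-day cap) → +1102 days → 5 December 2020.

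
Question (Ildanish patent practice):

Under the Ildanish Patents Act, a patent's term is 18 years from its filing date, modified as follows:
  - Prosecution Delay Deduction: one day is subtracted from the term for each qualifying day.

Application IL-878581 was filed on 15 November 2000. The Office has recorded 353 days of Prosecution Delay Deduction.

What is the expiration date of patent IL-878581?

Base term: filing date + 18 years → 15 November 2018.
Prosecution Delay Deduction: −353 days → 27 November 2017.

2017-11-27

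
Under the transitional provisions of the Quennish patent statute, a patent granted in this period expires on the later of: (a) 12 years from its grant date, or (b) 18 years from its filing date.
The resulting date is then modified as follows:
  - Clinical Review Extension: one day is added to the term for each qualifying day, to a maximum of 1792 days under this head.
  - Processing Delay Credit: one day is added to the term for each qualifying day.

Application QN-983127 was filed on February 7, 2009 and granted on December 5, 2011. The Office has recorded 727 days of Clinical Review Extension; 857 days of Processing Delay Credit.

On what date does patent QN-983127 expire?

2031-06-10

(a) grant + 12 years → 5 December 2023.
(b) filing + 18 years → 7 February 2027.
Later of the two: 7 February 2027.
Clinical Review Extension: 727 days (within the 1792-day cap) → +727 days → 3 February 2029.
Processing Delay Credit: +857 days → 10 June 2031.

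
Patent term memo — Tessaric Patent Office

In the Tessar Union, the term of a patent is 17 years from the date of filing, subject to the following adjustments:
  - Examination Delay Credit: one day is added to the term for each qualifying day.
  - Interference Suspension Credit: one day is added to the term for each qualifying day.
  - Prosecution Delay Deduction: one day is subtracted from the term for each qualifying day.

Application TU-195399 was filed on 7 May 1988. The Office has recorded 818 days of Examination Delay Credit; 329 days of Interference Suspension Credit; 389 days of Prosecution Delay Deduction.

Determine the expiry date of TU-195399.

June 4, 2007

Base term: filing date + 17 years → 7 May 2005.
Examination Delay Credit: +818 days → 3 August 2007.
Interference Suspension Credit: +329 days → 27 June 2008.
Prosecution Delay Deduction: −389 days → 4 June 2007.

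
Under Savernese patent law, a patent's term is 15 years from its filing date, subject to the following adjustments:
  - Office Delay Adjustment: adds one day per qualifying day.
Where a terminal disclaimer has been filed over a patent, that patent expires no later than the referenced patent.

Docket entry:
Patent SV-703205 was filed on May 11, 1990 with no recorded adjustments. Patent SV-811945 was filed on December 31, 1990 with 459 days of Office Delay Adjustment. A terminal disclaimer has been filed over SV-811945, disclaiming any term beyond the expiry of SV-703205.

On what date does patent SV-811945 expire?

Natural term of SV-811945:
  Base: filing + 15 years → 31 December 2005.
  Office Delay Adjustment: +459 days → 4 April 2007.
Expiry of referenced patent SV-703205:
  Base: filing + 15 years → 11 May 2005.
Terminal disclaimer: SV-811945 expires on the earlier of 4 April 2007 and 11 May 2005.

2005-05-11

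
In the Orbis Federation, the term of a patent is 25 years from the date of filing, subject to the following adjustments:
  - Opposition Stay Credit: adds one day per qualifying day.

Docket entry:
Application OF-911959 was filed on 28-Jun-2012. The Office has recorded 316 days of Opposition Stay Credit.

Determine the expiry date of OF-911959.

Base term: filing date + 25 years → 28 June 2037.
Opposition Stay Credit: +316 days → 10 May 2038.

2038-05-10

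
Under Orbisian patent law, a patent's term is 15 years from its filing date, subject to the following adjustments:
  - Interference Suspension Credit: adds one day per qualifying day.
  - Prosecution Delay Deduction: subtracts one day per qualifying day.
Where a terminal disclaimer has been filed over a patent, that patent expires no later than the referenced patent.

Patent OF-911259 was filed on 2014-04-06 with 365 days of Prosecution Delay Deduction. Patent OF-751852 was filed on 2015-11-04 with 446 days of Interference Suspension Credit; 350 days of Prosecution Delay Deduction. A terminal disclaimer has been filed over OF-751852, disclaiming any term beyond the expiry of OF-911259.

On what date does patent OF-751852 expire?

Natural term of OF-751852:
  Base: filing + 15 years → 4 November 2030.
  Interference Suspension Credit: +446 days → 24 January 2032.
  Prosecution Delay Deduction: −350 days → 8 February 2031.
Expiry of referenced patent OF-911259:
  Base: filing + 15 years → 6 April 2029.
  Prosecution Delay Deduction: −365 days → 6 April 2028.
Terminal disclaimer: OF-751852 expires on the earlier of 8 February 2031 and 6 April 2028.

2028-04-06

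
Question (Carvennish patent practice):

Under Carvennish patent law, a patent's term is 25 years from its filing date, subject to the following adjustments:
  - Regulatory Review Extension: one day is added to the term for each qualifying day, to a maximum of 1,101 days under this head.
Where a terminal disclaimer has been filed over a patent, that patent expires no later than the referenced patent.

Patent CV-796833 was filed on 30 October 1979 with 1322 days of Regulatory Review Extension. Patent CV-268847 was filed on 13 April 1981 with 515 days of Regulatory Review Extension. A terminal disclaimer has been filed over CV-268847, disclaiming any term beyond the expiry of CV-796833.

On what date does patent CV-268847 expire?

Natural term of CV-268847:
  Base: filing + 25 years → 13 April 2006.
  Regulatory Review Extension: 515 days (within the 1101-day cap) → +515 days → 10 September 2007.
Expiry of referenced patent CV-796833:
  Base: filing + 25 years → 30 October 2004.
  Regulatory Review Extension: 1322 days claimed exceeds the 1101-day cap, so +1101 days → 5 November 2007.
Terminal disclaimer: CV-268847 expires on the earlier of 10 September 2007 and 5 November 2007.

2007-09-10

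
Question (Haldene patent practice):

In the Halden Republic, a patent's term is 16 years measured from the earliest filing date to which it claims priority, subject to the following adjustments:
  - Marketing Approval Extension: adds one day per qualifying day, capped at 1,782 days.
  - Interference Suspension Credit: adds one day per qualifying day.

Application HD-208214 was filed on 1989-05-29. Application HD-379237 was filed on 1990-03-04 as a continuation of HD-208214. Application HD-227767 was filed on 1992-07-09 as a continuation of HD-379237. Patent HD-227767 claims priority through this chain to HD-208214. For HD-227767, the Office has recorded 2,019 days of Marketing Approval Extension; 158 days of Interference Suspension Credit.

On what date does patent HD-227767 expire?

September 20, 2010

Earliest priority filing: 29 May 1989.
Base term: 29 May 1989 + 16 years → 29 May 2005.
Marketing Approval Extension: 2019 days claimed exceeds the 1782-day cap, so +1782 days → 15 April 2010.
Interference Suspension Credit: +158 days → 20 September 2010.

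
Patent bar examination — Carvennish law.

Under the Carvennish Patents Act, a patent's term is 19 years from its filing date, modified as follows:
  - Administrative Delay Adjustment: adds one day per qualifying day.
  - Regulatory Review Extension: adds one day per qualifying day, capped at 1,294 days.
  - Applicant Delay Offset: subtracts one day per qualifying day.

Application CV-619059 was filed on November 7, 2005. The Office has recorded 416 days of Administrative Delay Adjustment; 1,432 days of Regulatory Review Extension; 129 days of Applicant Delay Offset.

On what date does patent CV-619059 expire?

Base term: filing date + 19 years → 7 November 2024.
Administrative Delay Adjustment: +416 days → 28 December 2025.
Regulatory Review Extension: 1432 days claimed exceeds the 1294-day cap, so +1294 days → 14 July 2029.
Applicant Delay Offset: −129 days → 7 March 2029.

March 7, 2029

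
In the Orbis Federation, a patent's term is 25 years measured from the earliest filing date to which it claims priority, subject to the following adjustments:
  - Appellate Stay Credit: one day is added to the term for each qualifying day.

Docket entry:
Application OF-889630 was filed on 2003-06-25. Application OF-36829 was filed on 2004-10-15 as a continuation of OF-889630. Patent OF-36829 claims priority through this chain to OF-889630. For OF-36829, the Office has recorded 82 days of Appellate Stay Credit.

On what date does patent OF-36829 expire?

September 15, 2028

Earliest priority filing: 25 June 2003.
Base term: 25 June 2003 + 25 years → 25 June 2028.
Appellate Stay Credit: +82 days → 15 September 2028.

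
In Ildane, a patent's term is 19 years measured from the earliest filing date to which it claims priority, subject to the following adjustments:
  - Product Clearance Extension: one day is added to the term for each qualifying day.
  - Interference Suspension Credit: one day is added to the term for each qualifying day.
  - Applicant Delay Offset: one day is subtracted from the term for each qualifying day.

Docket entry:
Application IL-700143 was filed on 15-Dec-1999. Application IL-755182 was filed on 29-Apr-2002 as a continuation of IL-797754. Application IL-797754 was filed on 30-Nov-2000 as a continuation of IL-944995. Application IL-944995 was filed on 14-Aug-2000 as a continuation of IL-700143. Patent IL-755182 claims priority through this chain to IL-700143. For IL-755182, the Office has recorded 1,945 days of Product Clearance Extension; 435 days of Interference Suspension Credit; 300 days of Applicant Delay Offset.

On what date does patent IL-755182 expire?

Earliest priority filing: 15 December 1999.
Base term: 15 December 1999 + 19 years → 15 December 2018.
Product Clearance Extension: +1945 days → 12 April 2024.
Interference Suspension Credit: +435 days → 21 June 2025.
Applicant Delay Offset: −300 days → 25 August 2024.

2024-08-25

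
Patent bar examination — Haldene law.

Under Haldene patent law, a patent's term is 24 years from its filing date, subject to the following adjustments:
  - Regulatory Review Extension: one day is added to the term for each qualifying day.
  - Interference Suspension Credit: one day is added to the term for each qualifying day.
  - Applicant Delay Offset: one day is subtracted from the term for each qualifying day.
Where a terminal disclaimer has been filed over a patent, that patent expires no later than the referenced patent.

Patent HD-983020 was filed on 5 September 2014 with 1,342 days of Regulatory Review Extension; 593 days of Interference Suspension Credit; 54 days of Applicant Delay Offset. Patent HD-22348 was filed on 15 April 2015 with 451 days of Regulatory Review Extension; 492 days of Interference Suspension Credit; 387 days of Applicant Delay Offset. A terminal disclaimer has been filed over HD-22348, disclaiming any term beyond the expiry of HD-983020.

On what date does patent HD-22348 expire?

Natural term of HD-22348:
  Base: filing + 24 years → 15 April 2039.
  Regulatory Review Extension: +451 days → 9 July 2040.
  Interference Suspension Credit: +492 days → 13 November 2041.
  Applicant Delay Offset: −387 days → 22 October 2040.
Expiry of referenced patent HD-983020:
  Base: filing + 24 years → 5 September 2038.
  Regulatory Review Extension: +1342 days → 9 May 2042.
  Interference Suspension Credit: +593 days → 23 December 2043.
  Applicant Delay Offset: −54 days → 30 October 2043.
Terminal disclaimer: HD-22348 expires on the earlier of 22 October 2040 and 30 October 2043.

October 22, 2040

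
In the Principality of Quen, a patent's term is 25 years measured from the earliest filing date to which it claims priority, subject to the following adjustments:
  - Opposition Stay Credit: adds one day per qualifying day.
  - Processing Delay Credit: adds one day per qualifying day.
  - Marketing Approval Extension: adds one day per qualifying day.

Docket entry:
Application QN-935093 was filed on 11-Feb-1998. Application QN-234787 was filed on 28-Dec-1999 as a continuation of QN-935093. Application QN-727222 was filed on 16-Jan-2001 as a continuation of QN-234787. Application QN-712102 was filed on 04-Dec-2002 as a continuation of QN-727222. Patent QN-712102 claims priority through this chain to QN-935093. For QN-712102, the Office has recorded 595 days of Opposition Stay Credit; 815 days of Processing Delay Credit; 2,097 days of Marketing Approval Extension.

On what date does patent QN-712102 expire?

Earliest priority filing: 11 February 1998.
Base term: 11 February 1998 + 25 years → 11 February 2023.
Opposition Stay Credit: +595 days → 28 September 2024.
Processing Delay Credit: +815 days → 22 December 2026.
Marketing Approval Extension: +2097 days → 18 September 2032.

September 18, 2032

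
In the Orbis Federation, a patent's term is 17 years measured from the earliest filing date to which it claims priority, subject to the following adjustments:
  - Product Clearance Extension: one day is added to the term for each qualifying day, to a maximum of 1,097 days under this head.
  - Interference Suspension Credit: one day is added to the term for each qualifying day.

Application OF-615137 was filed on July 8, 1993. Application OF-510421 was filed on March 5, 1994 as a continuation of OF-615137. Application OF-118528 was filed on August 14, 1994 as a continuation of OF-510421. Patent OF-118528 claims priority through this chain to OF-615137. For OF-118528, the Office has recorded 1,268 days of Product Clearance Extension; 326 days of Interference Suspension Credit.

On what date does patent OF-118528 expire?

2014-05-31

Earliest priority filing: 8 July 1993.
Base term: 8 July 1993 + 17 years → 8 July 2010.
Product Clearance Extension: 1268 days claimed exceeds the 1097-day cap, so +1097 days → 9 July 2013.
Interference Suspension Credit: +326 days → 31 May 2014.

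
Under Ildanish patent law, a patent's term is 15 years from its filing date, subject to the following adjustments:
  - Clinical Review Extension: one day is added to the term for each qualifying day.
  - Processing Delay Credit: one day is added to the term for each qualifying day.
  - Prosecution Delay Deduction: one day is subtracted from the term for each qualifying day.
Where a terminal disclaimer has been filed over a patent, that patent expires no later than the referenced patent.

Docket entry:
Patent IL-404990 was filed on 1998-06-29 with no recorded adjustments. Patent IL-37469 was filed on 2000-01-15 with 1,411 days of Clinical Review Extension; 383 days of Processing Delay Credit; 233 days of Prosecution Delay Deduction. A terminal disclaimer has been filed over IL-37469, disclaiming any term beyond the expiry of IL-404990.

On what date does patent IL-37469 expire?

June 29, 2013

Natural term of IL-37469:
  Base: filing + 15 years → 15 January 2015.
  Clinical Review Extension: +1411 days → 26 November 2018.
  Processing Delay Credit: +383 days → 14 December 2019.
  Prosecution Delay Deduction: −233 days → 25 April 2019.
Expiry of referenced patent IL-404990:
  Base: filing + 15 years → 29 June 2013.
Terminal disclaimer: IL-37469 expires on the earlier of 25 April 2019 and 29 June 2013.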